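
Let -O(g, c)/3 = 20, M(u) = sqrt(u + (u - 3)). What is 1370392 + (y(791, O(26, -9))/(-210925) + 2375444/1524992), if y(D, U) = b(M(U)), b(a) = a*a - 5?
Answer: 110199834012815969/80414734400 ≈ 1.3704e+6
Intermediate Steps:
M(u) = sqrt(-3 + 2*u) (M(u) = sqrt(u + (-3 + u)) = sqrt(-3 + 2*u))
b(a) = -5 + a**2 (b(a) = a**2 - 5 = -5 + a**2)
O(g, c) = -60 (O(g, c) = -3*20 = -60)
y(D, U) = -8 + 2*U (y(D, U) = -5 + (sqrt(-3 + 2*U))**2 = -5 + (-3 + 2*U) = -8 + 2*U)
1370392 + (y(791, O(26, -9))/(-210925) + 2375444/1524992) = 1370392 + ((-8 + 2*(-60))/(-210925) + 2375444/1524992) = 1370392 + ((-8 - 120)*(-1/210925) + 2375444*(1/1524992)) = 1370392 + (-128*(-1/210925) + 593861/381248) = 1370392 + (128/210925 + 593861/381248) = 1370392 + 125308931169/80414734400 = 110199834012815969/80414734400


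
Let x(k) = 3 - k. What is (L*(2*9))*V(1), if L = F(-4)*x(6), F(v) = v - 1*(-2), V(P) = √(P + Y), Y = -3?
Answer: 108*I*√2 ≈ 152.74*I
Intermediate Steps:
V(P) = √(-3 + P) (V(P) = √(P - 3) = √(-3 + P))
F(v) = 2 + v (F(v) = v + 2 = 2 + v)
L = 6 (L = (2 - 4)*(3 - 1*6) = -2*(3 - 6) = -2*(-3) = 6)
(L*(2*9))*V(1) = (6*(2*9))*√(-3 + 1) = (6*18)*√(-2) = 108*(I*√2) = 108*I*√2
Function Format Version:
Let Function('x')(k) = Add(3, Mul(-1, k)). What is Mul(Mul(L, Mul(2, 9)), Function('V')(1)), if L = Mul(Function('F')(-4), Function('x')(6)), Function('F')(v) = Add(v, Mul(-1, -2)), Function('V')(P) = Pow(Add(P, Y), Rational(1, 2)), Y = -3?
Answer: Mul(108, I, Pow(2, Rational(1, 2))) ≈ Mul(152.74, I)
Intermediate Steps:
Function('V')(P) = Pow(Add(-3, P), Rational(1, 2)) (Function('V')(P) = Pow(Add(P, -3), Rational(1, 2)) = Pow(Add(-3, P), Rational(1, 2)))
Function('F')(v) = Add(2, v) (Function('F')(v) = Add(v, 2) = Add(2, v))
L = 6 (L = Mul(Add(2, -4), Add(3, Mul(-1, 6))) = Mul(-2, Add(3, -6)) = Mul(-2, -3) = 6)
Mul(Mul(L, Mul(2, 9)), Function('V')(1)) = Mul(Mul(6, Mul(2, 9)), Pow(Add(-3, 1), Rational(1, 2))) = Mul(Mul(6, 18), Pow(-2, Rational(1, 2))) = Mul(108, Mul(I, Pow(2, Rational(1, 2)))) = Mul(108, I, Pow(2, Rational(1, 2)))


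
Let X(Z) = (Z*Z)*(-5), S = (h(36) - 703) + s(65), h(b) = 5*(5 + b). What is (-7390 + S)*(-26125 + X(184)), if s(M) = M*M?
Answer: 715768515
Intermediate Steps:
s(M) = M²
h(b) = 25 + 5*b
S = 3727 (S = ((25 + 5*36) - 703) + 65² = ((25 + 180) - 703) + 4225 = (205 - 703) + 4225 = -498 + 4225 = 3727)
X(Z) = -5*Z² (X(Z) = Z²*(-5) = -5*Z²)
(-7390 + S)*(-26125 + X(184)) = (-7390 + 3727)*(-26125 - 5*184²) = -3663*(-26125 - 5*33856) = -3663*(-26125 - 169280) = -3663*(-195405) = 715768515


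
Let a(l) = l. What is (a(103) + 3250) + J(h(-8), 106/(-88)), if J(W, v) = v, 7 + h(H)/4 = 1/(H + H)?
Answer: 147479/44 ≈ 3351.8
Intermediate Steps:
h(H) = -28 + 2/H (h(H) = -28 + 4/(H + H) = -28 + 4/((2*H)) = -28 + 4*(1/(2*H)) = -28 + 2/H)
(a(103) + 3250) + J(h(-8), 106/(-88)) = (103 + 3250) + 106/(-88) = 3353 + 106*(-1/88) = 3353 - 53/44 = 147479/44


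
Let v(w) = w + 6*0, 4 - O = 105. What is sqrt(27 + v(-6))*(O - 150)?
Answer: -251*sqrt(21) ≈ -1150.2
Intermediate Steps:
O = -101 (O = 4 - 1*105 = 4 - 105 = -101)
v(w) = w (v(w) = w + 0 = w)
sqrt(27 + v(-6))*(O - 150) = sqrt(27 - 6)*(-101 - 150) = sqrt(21)*(-251) = -251*sqrt(21)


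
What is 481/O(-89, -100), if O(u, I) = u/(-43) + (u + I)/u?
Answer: 1840787/16048 ≈ 114.71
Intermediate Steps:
O(u, I) = -u/43 + (I + u)/u (O(u, I) = u*(-1/43) + (I + u)/u = -u/43 + (I + u)/u)
481/O(-89, -100) = 481/(1 - 1/43*(-89) - 100/(-89)) = 481/(1 + 89/43 - 100*(-1/89)) = 481/(1 + 89/43 + 100/89) = 481/(16048/3827) = 481*(3827/16048) = 1840787/16048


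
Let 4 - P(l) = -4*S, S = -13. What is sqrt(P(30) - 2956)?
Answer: 2*I*sqrt(751) ≈ 54.809*I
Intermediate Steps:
P(l) = -48 (P(l) = 4 - (-4)*(-13) = 4 - 1*52 = 4 - 52 = -48)
sqrt(P(30) - 2956) = sqrt(-48 - 2956) = sqrt(-3004) = 2*I*sqrt(751)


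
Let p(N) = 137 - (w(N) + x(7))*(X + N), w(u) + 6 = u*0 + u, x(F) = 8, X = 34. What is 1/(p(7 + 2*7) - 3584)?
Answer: -1/4712 ≈ -0.00021222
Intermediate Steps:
w(u) = -6 + u (w(u) = -6 + (u*0 + u) = -6 + (0 + u) = -6 + u)
p(N) = 137 - (2 + N)*(34 + N) (p(N) = 137 - ((-6 + N) + 8)*(34 + N) = 137 - (2 + N)*(34 + N))
1/(p(7 + 2*7) - 3584) = 1/((69 - (7 + 2*7)² - 36*(7 + 2*7)) - 3584) = 1/((69 - (7 + 14)² - 36*(7 + 14)) - 3584) = 1/((69 - 1*21² - 36*21) - 3584) = 1/((69 - 1*441 - 756) - 3584) = 1/((69 - 441 - 756) - 3584) = 1/(-1128 - 3584) = 1/(-4712) = -1/4712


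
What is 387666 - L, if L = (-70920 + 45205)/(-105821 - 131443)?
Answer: 91979160109/237264 ≈ 3.8767e+5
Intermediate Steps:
L = 25715/237264 (L = -25715/(-237264) = -25715*(-1/237264) = 25715/237264 ≈ 0.10838)
387666 - L = 387666 - 1*25715/237264 = 387666 - 25715/237264 = 91979160109/237264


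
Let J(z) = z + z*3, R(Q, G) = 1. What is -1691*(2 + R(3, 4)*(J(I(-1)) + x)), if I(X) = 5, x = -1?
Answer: -35511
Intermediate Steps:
J(z) = 4*z (J(z) = z + 3*z = 4*z)
-1691*(2 + R(3, 4)*(J(I(-1)) + x)) = -1691*(2 + 1*(4*5 - 1)) = -1691*(2 + 1*(20 - 1)) = -1691*(2 + 1*19) = -1691*(2 + 19) = -1691*21 = -35511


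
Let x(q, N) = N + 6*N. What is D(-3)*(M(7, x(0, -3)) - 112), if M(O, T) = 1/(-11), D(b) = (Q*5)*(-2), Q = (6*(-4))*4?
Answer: -1183680/11 ≈ -1.0761e+5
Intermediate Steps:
Q = -96 (Q = -24*4 = -96)
x(q, N) = 7*N
D(b) = 960 (D(b) = -96*5*(-2) = -480*(-2) = 960)
M(O, T) = -1/11
D(-3)*(M(7, x(0, -3)) - 112) = 960*(-1/11 - 112) = 960*(-1233/11) = -1183680/11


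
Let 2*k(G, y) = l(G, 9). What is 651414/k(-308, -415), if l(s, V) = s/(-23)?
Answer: 7491261/77 ≈ 97289.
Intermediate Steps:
l(s, V) = -s/23 (l(s, V) = s*(-1/23) = -s/23)
k(G, y) = -G/46 (k(G, y) = (-G/23)/2 = -G/46)
651414/k(-308, -415) = 651414/((-1/46*(-308))) = 651414/(154/23) = 651414*(23/154) = 7491261/77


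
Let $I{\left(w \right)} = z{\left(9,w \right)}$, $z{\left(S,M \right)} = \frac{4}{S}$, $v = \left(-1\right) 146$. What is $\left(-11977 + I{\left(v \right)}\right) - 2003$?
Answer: $- \frac{125816}{9} \approx -13980.0$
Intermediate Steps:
$v = -146$
$I{\left(w \right)} = \frac{4}{9}$
$\left(-11977 + I{\left(v \right)}\right) - 2003 = \left(-11977 + \frac{4}{9}\right) - 2003 = - \frac{107789}{9} - 2003 = - \frac{125816}{9}$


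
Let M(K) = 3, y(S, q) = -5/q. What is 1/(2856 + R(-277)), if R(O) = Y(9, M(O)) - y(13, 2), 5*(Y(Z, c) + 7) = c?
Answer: 10/28521 ≈ 0.00035062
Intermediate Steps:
Y(Z, c) = -7 + c/5
R(O) = -39/10 (R(O) = (-7 + (⅕)*3) - (-5)/2 = (-7 + ⅗) - (-5)/2 = -32/5 - 1*(-5/2) = -32/5 + 5/2 = -39/10)
1/(2856 + R(-277)) = 1/(2856 - 39/10) = 1/(28521/10) = 10/28521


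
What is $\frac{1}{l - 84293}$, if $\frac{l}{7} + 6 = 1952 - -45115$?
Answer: $\frac{1}{245134} \approx 4.0794 \cdot 10^{-6}$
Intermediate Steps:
$l = 329427$ ($l = -42 + 7 \left(1952 - -45115\right) = -42 + 7 \left(1952 + 45115\right) = -42 + 7 \cdot 47067 = -42 + 329469 = 329427$)
$\frac{1}{l - 84293} = \frac{1}{329427 - 84293} = \frac{1}{245134}$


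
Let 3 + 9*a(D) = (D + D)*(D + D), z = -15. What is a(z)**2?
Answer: 89401/9 ≈ 9933.4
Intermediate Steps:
a(D) = -1/3 + 4*D**2/9 (a(D) = -1/3 + ((D + D)*(D + D))/9 = -1/3 + ((2*D)*(2*D))/9 = -1/3 + (4*D**2)/9 = -1/3 + 4*D**2/9)
a(z)**2 = (-1/3 + (4/9)*(-15)**2)**2 = (-1/3 + (4/9)*225)**2 = (-1/3 + 100)**2 = (299/3)**2 = 89401/9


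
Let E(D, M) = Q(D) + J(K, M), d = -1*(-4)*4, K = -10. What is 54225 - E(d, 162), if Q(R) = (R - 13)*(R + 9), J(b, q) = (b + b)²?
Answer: 53750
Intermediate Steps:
d = 16 (d = 4*4 = 16)
J(b, q) = 4*b² (J(b, q) = (2*b)² = 4*b²)
Q(R) = (-13 + R)*(9 + R)
E(D, M) = 283 + D² - 4*D (E(D, M) = (-117 + D² - 4*D) + 4*(-10)² = (-117 + D² - 4*D) + 4*100 = (-117 + D² - 4*D) + 400 = 283 + D² - 4*D)
54225 - E(d, 162) = 54225 - (283 + 16² - 4*16) = 54225 - (283 + 256 - 64) = 54225 - 1*475 = 54225 - 475 = 53750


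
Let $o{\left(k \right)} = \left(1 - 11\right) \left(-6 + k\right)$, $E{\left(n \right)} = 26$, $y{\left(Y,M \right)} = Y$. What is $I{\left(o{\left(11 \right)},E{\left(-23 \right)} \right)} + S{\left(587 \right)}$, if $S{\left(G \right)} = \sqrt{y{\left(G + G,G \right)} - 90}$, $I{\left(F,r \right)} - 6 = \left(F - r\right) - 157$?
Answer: $-227 + 2 \sqrt{271} \approx -194.08$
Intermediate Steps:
$o{\left(k \right)} = 60 - 10 k$ ($o{\left(k \right)} = - 10 \left(-6 + k\right) = 60 - 10 k$)
$I{\left(F,r \right)} = -151 + F - r$ ($I{\left(F,r \right)} = 6 - \left(157 + r - F\right) = -151 + F - r$)
$S{\left(G \right)} = \sqrt{-90 + 2 G}$ ($S{\left(G \right)} = \sqrt{\left(G + G\right) - 90} = \sqrt{2 G - 90} = \sqrt{-90 + 2 G}$)
$I{\left(o{\left(11 \right)},E{\left(-23 \right)} \right)} + S{\left(587 \right)} = \left(-151 + \left(60 - 110\right) - 26\right) + \sqrt{-90 + 2 \cdot 587} = \left(-151 + \left(60 - 110\right) - 26\right) + \sqrt{-90 + 1174} = \left(-151 - 50 - 26\right) + \sqrt{1084} = -227 + 2 \sqrt{271}$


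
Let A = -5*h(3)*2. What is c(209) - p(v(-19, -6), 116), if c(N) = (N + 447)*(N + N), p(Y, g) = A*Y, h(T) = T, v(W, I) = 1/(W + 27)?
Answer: 1096847/4 ≈ 2.7421e+5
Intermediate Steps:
v(W, I) = 1/(27 + W)
A = -30 (A = -5*3*2 = -15*2 = -30)
p(Y, g) = -30*Y
c(N) = 2*N*(447 + N) (c(N) = (447 + N)*(2*N) = 2*N*(447 + N))
c(209) - p(v(-19, -6), 116) = 2*209*(447 + 209) - (-30)/(27 - 19) = 2*209*656 - (-30)/8 = 274208 - (-30)/8 = 274208 - 1*(-15/4) = 274208 + 15/4 = 1096847/4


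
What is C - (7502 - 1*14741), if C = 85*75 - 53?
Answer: 13561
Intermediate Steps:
C = 6322 (C = 6375 - 53 = 6322)
C - (7502 - 1*14741) = 6322 - (7502 - 1*14741) = 6322 - (7502 - 14741) = 6322 - 1*(-7239) = 6322 + 7239 = 13561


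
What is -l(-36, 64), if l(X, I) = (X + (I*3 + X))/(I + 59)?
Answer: -40/41 ≈ -0.97561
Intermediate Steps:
l(X, I) = (2*X + 3*I)/(59 + I) (l(X, I) = (X + (3*I + X))/(59 + I) = (X + (X + 3*I))/(59 + I) = (2*X + 3*I)/(59 + I))
-l(-36, 64) = -(2*(-36) + 3*64)/(59 + 64) = -(-72 + 192)/123 = -120/123 = -1*40/41 = -40/41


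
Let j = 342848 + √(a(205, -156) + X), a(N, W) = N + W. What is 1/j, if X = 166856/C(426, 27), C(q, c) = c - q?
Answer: 136796352/46900355837801 - I*√58774695/46900355837801 ≈ 2.9167e-6 - 1.6346e-10*I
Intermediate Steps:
X = -166856/399 (X = 166856/(27 - 1*426) = 166856/(27 - 426) = 166856/(-399) = 166856*(-1/399) = -166856/399 ≈ -418.19)
j = 342848 + I*√58774695/399 (j = 342848 + √((205 - 156) - 166856/399) = 342848 + √(49 - 166856/399) = 342848 + √(-147305/399) = 342848 + I*√58774695/399 ≈ 3.4285e+5 + 19.214*I)
1/j = 1/(342848 + I*√58774695/399)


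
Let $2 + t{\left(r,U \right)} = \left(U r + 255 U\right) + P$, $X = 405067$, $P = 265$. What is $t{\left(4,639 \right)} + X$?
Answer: $570831$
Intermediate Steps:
$t{\left(r,U \right)} = 263 + 255 U + U r$ ($t{\left(r,U \right)} = -2 + \left(\left(U r + 255 U\right) + 265\right) = -2 + \left(\left(255 U + U r\right) + 265\right) = -2 + \left(265 + 255 U + U r\right) = 263 + 255 U + U r$)
$t{\left(4,639 \right)} + X = \left(263 + 255 \cdot 639 + 639 \cdot 4\right) + 405067 = \left(263 + 162945 + 2556\right) + 405067 = 165764 + 405067 = 570831$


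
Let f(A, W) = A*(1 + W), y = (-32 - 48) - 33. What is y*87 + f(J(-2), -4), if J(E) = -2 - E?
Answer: -9831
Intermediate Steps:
y = -113 (y = -80 - 33 = -113)
y*87 + f(J(-2), -4) = -113*87 + (-2 - 1*(-2))*(1 - 4) = -9831 + (-2 + 2)*(-3) = -9831 + 0*(-3) = -9831 + 0 = -9831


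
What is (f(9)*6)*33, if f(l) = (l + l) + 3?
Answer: 4158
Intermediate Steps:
f(l) = 3 + 2*l (f(l) = 2*l + 3 = 3 + 2*l)
(f(9)*6)*33 = ((3 + 2*9)*6)*33 = ((3 + 18)*6)*33 = (21*6)*33 = 126*33 = 4158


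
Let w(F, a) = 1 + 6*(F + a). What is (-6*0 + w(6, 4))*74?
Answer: 4514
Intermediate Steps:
w(F, a) = 1 + 6*F + 6*a (w(F, a) = 1 + (6*F + 6*a) = 1 + 6*F + 6*a)
(-6*0 + w(6, 4))*74 = (-6*0 + (1 + 6*6 + 6*4))*74 = (0 + (1 + 36 + 24))*74 = (0 + 61)*74 = 61*74 = 4514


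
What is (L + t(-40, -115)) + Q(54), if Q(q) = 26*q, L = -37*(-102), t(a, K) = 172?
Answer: 5350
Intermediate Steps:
L = 3774
(L + t(-40, -115)) + Q(54) = (3774 + 172) + 26*54 = 3946 + 1404 = 5350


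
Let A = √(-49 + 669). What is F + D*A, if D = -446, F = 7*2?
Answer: 14 - 892*√155 ≈ -11091.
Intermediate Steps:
F = 14
A = 2*√155 (A = √620 = 2*√155 ≈ 24.900)
F + D*A = 14 - 892*√155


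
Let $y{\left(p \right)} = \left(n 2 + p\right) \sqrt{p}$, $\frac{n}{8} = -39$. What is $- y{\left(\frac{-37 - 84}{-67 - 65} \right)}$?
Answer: $\frac{7477 \sqrt{33}}{72} \approx 596.56$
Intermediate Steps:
$n = -312$ ($n = 8 \left(-39\right) = -312$)
$y{\left(p \right)} = \sqrt{p} \left(-624 + p\right)$ ($y{\left(p \right)} = \left(\left(-312\right) 2 + p\right) \sqrt{p} = \left(-624 + p\right) \sqrt{p} = \sqrt{p} \left(-624 + p\right)$)
$- y{\left(\frac{-37 - 84}{-67 - 65} \right)} = - \sqrt{\frac{-37 - 84}{-67 - 65}} \left(-624 + \frac{-37 - 84}{-67 - 65}\right) = - \sqrt{- \frac{121}{-132}} \left(-624 - \frac{121}{-132}\right) = - \sqrt{\left(-121\right) \left(- \frac{1}{132}\right)} \left(-624 - - \frac{11}{12}\right) = - \sqrt{\frac{11}{12}} \left(-624 + \frac{11}{12}\right) = - \frac{\frac{\sqrt{33}}{6} \left(-7477\right)}{12} = - \frac{\left(-7477\right) \sqrt{33}}{72} = \frac{7477 \sqrt{33}}{72}$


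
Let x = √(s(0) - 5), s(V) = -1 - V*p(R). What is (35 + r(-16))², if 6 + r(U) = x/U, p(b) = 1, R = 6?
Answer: (464 - I*√6)²/256 ≈ 840.98 - 8.8794*I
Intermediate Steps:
s(V) = -1 - V
x = I*√6 (x = √((-1 - 1*0) - 5) = √((-1 + 0) - 5) = √(-1 - 5) = √(-6) = I*√6 ≈ 2.4495*I)
r(U) = -6 + I*√6/U (r(U) = -6 + (I*√6)/U = -6 + I*√6/U)
(35 + r(-16))² = (35 + (-6 + I*√6/(-16)))² = (35 + (-6 + I*√6*(-1/16)))² = (35 + (-6 - I*√6/16))² = (29 - I*√6/16)²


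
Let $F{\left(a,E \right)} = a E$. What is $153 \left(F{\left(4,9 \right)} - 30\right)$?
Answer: $918$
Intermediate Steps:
$F{\left(a,E \right)} = E a$
$153 \left(F{\left(4,9 \right)} - 30\right) = 153 \left(9 \cdot 4 - 30\right) = 153 \left(36 - 30\right) = 153 \cdot 6 = 918$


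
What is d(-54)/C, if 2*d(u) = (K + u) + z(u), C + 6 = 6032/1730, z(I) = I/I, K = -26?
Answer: 68335/4348 ≈ 15.716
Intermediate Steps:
z(I) = 1
C = -2174/865 (C = -6 + 6032/1730 = -6 + 6032*(1/1730) = -6 + 3016/865 = -2174/865 ≈ -2.5133)
d(u) = -25/2 + u/2 (d(u) = ((-26 + u) + 1)/2 = (-25 + u)/2 = -25/2 + u/2)
d(-54)/C = (-25/2 + (½)*(-54))/(-2174/865) = (-25/2 - 27)*(-865/2174) = -79/2*(-865/2174) = 68335/4348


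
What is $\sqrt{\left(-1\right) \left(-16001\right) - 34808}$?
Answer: $i \sqrt{18807} \approx 137.14 i$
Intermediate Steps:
$\sqrt{\left(-1\right) \left(-16001\right) - 34808} = \sqrt{16001 - 34808} = \sqrt{-18807} = i \sqrt{18807}$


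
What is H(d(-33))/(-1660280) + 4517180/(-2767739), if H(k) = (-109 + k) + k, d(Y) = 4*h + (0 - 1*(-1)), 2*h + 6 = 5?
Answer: -7499476391371/4595221706920 ≈ -1.6320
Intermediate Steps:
h = -½ (h = -3 + (½)*5 = -3 + 5/2 = -½ ≈ -0.50000)
d(Y) = -1 (d(Y) = 4*(-½) + (0 - 1*(-1)) = -2 + (0 + 1) = -2 + 1 = -1)
H(k) = -109 + 2*k
H(d(-33))/(-1660280) + 4517180/(-2767739) = (-109 + 2*(-1))/(-1660280) + 4517180/(-2767739) = (-109 - 2)*(-1/1660280) + 4517180*(-1/2767739) = -111*(-1/1660280) - 4517180/2767739 = 111/1660280 - 4517180/2767739 = -7499476391371/4595221706920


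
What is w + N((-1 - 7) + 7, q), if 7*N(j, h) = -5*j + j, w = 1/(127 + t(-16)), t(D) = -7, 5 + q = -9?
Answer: 487/840 ≈ 0.57976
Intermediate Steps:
q = -14 (q = -5 - 9 = -14)
w = 1/120 (w = 1/(127 - 7) = 1/120 ≈ 0.0083333)
N(j, h) = -4*j/7 (N(j, h) = (-5*j + j)/7 = (-4*j)/7 = -4*j/7)
w + N((-1 - 7) + 7, q) = 1/120 - 4*((-1 - 7) + 7)/7 = 1/120 - 4*(-8 + 7)/7 = 1/120 - 4/7*(-1) = 1/120 + 4/7 = 487/840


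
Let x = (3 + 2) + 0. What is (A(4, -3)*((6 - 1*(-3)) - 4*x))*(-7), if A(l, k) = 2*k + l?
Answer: -154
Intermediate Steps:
x = 5 (x = 5 + 0 = 5)
A(l, k) = l + 2*k
(A(4, -3)*((6 - 1*(-3)) - 4*x))*(-7) = ((4 + 2*(-3))*((6 - 1*(-3)) - 4*5))*(-7) = ((4 - 6)*((6 + 3) - 20))*(-7) = -2*(9 - 20)*(-7) = -2*(-11)*(-7) = 22*(-7) = -154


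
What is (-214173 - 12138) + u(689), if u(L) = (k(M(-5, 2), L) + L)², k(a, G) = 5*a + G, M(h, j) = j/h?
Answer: 1667065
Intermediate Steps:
k(a, G) = G + 5*a
u(L) = (-2 + 2*L)² (u(L) = ((L + 5*(2/(-5))) + L)² = ((L + 5*(2*(-⅕))) + L)² = ((L + 5*(-⅖)) + L)² = ((L - 2) + L)² = ((-2 + L) + L)² = (-2 + 2*L)²)
(-214173 - 12138) + u(689) = (-214173 - 12138) + 4*(-1 + 689)² = -226311 + 4*688² = -226311 + 4*473344 = -226311 + 1893376 = 1667065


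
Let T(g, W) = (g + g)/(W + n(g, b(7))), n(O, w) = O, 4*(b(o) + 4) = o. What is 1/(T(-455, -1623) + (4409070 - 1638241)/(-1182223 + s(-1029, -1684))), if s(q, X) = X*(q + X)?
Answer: 3518541291/4419734726 ≈ 0.79610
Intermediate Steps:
b(o) = -4 + o/4
T(g, W) = 2*g/(W + g) (T(g, W) = (g + g)/(W + g) = (2*g)/(W + g) = 2*g/(W + g))
s(q, X) = X*(X + q)
1/(T(-455, -1623) + (4409070 - 1638241)/(-1182223 + s(-1029, -1684))) = 1/(2*(-455)/(-1623 - 455) + (4409070 - 1638241)/(-1182223 - 1684*(-1684 - 1029))) = 1/(2*(-455)/(-2078) + 2770829/(-1182223 - 1684*(-2713))) = 1/(2*(-455)*(-1/2078) + 2770829/(-1182223 + 4568692)) = 1/(455/1039 + 2770829/3386469) = 1/(4419734726/3518541291) = 3518541291/4419734726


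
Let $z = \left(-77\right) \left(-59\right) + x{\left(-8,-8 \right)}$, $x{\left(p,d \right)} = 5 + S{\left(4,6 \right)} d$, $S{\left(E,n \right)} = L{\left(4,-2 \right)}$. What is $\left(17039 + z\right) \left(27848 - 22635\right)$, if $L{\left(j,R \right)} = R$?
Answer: $112616439$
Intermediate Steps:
$S{\left(E,n \right)} = -2$
$x{\left(p,d \right)} = 5 - 2 d$
$z = 4564$ ($z = \left(-77\right) \left(-59\right) + \left(5 - -16\right) = 4543 + \left(5 + 16\right) = 4543 + 21 = 4564$)
$\left(17039 + z\right) \left(27848 - 22635\right) = \left(17039 + 4564\right) \left(27848 - 22635\right) = 21603 \cdot 5213 = 112616439$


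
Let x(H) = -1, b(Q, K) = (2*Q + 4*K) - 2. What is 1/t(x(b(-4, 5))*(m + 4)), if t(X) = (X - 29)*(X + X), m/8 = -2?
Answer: -1/408 ≈ -0.0024510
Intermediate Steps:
m = -16 (m = 8*(-2) = -16)
b(Q, K) = -2 + 2*Q + 4*K
t(X) = 2*X*(-29 + X) (t(X) = (-29 + X)*(2*X) = 2*X*(-29 + X))
1/t(x(b(-4, 5))*(m + 4)) = 1/(2*(-(-16 + 4))*(-29 - (-16 + 4))) = 1/(2*(-1*(-12))*(-29 - 1*(-12))) = 1/(2*12*(-29 + 12)) = 1/(2*12*(-17)) = 1/(-408) = -1/408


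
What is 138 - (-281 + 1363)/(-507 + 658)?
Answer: 19756/151 ≈ 130.83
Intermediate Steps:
138 - (-281 + 1363)/(-507 + 658) = 138 - 1082/151 = 19756/151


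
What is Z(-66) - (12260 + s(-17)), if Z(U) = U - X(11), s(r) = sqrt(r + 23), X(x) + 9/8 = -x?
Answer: -98511/8 - sqrt(6) ≈ -12316.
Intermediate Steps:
X(x) = -9/8 - x
s(r) = sqrt(23 + r)
Z(U) = 97/8 + U (Z(U) = U - (-9/8 - 1*11) = U - (-9/8 - 11) = U - 1*(-97/8) = U + 97/8 = 97/8 + U)
Z(-66) - (12260 + s(-17)) = (97/8 - 66) - (12260 + sqrt(23 - 17)) = -431/8 - (12260 + sqrt(6)) = -431/8 + (-12260 - sqrt(6)) = -98511/8 - sqrt(6)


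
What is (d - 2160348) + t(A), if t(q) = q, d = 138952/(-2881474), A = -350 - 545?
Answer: -3113782825567/1440737 ≈ -2.1612e+6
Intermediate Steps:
A = -895
d = -69476/1440737 (d = 138952*(-1/2881474) = -69476/1440737 ≈ -0.048223)
(d - 2160348) + t(A) = (-69476/1440737 - 2160348) - 895 = -3112493365952/1440737 - 895 = -3113782825567/1440737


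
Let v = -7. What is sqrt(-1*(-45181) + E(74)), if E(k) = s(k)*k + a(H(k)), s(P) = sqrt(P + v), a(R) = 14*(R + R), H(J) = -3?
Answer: sqrt(45097 + 74*sqrt(67)) ≈ 213.78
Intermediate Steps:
a(R) = 28*R (a(R) = 14*(2*R) = 28*R)
s(P) = sqrt(-7 + P) (s(P) = sqrt(P - 7) = sqrt(-7 + P))
E(k) = -84 + k*sqrt(-7 + k) (E(k) = sqrt(-7 + k)*k + 28*(-3) = k*sqrt(-7 + k) - 84 = -84 + k*sqrt(-7 + k))
sqrt(-1*(-45181) + E(74)) = sqrt(-1*(-45181) + (-84 + 74*sqrt(-7 + 74))) = sqrt(45181 + (-84 + 74*sqrt(67))) = sqrt(45097 + 74*sqrt(67))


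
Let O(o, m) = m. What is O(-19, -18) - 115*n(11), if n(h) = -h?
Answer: 1247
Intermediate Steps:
O(-19, -18) - 115*n(11) = -18 - (-115)*11 = -18 - 115*(-11) = -18 + 1265 = 1247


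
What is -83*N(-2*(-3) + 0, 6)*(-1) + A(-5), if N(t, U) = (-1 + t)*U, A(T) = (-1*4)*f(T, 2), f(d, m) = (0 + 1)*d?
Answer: 2510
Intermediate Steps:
f(d, m) = d (f(d, m) = 1*d = d)
A(T) = -4*T (A(T) = (-1*4)*T = -4*T)
N(t, U) = U*(-1 + t)
-83*N(-2*(-3) + 0, 6)*(-1) + A(-5) = -83*6*(-1 + (-2*(-3) + 0))*(-1) - 4*(-5) = -83*6*(-1 + (6 + 0))*(-1) + 20 = -83*6*(-1 + 6)*(-1) + 20 = -83*6*5*(-1) + 20 = -2490*(-1) + 20 = -83*(-30) + 20 = 2490 + 20 = 2510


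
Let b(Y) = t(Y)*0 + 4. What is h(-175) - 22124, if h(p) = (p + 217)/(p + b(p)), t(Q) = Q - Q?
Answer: -1261082/57 ≈ -22124.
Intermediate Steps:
t(Q) = 0
b(Y) = 4 (b(Y) = 0*0 + 4 = 0 + 4 = 4)
h(p) = (217 + p)/(4 + p) (h(p) = (p + 217)/(p + 4) = (217 + p)/(4 + p))
h(-175) - 22124 = (217 - 175)/(4 - 175) - 22124 = 42/(-171) - 22124 = -1/171*42 - 22124 = -14/57 - 22124 = -1261082/57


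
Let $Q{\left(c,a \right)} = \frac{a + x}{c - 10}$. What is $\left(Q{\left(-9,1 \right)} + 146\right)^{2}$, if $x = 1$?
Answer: $\frac{7683984}{361} \approx 21285.0$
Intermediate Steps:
$Q{\left(c,a \right)} = \frac{1 + a}{-10 + c}$ ($Q{\left(c,a \right)} = \frac{a + 1}{c - 10} = \frac{1 + a}{-10 + c}$)
$\left(Q{\left(-9,1 \right)} + 146\right)^{2} = \left(\frac{1 + 1}{-10 - 9} + 146\right)^{2} = \left(\frac{1}{-19} \cdot 2 + 146\right)^{2} = \left(\left(- \frac{1}{19}\right) 2 + 146\right)^{2} = \left(- \frac{2}{19} + 146\right)^{2} = \left(\frac{2772}{19}\right)^{2} = \frac{7683984}{361}$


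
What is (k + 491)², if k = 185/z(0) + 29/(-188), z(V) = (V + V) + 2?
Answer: 12027289561/35344 ≈ 3.4029e+5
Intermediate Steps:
z(V) = 2 + 2*V (z(V) = 2*V + 2 = 2 + 2*V)
k = 17361/188 (k = 185/(2 + 2*0) + 29/(-188) = 185/(2 + 0) + 29*(-1/188) = 185/2 - 29/188 = 17361/188 ≈ 92.346)
(k + 491)² = (17361/188 + 491)² = (109669/188)² = 12027289561/35344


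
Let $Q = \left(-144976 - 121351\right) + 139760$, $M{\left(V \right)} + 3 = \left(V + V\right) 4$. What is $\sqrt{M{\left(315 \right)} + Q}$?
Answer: $5 i \sqrt{4962} \approx 352.21 i$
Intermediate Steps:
$M{\left(V \right)} = -3 + 8 V$ ($M{\left(V \right)} = -3 + \left(V + V\right) 4 = -3 + 2 V 4 = -3 + 8 V$)
$Q = -126567$ ($Q = -266327 + 139760 = -126567$)
$\sqrt{M{\left(315 \right)} + Q} = \sqrt{\left(-3 + 8 \cdot 315\right) - 126567} = \sqrt{\left(-3 + 2520\right) - 126567} = \sqrt{2517 - 126567} = \sqrt{-124050} = 5 i \sqrt{4962}$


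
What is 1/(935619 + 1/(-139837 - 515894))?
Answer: 655731/613514382488 ≈ 1.0688e-6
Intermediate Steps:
1/(935619 + 1/(-139837 - 515894)) = 1/(935619 + 1/(-655731)) = 1/(935619 - 1/655731) = 1/(613514382488/655731) = 655731/613514382488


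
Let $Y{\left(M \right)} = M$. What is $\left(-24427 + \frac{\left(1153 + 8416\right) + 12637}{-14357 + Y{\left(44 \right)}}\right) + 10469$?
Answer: $- \frac{66601020}{4771} \approx -13960.0$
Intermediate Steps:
$\left(-24427 + \frac{\left(1153 + 8416\right) + 12637}{-14357 + Y{\left(44 \right)}}\right) + 10469 = \left(-24427 + \frac{\left(1153 + 8416\right) + 12637}{-14357 + 44}\right) + 10469 = \left(-24427 + \frac{9569 + 12637}{-14313}\right) + 10469 = \left(-24427 + 22206 \left(- \frac{1}{14313}\right)\right) + 10469 = \left(-24427 - \frac{7402}{4771}\right) + 10469 = - \frac{116548619}{4771} + 10469 = - \frac{66601020}{4771}$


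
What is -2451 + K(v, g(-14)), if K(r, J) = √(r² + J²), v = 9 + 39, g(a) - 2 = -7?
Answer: -2451 + √2329 ≈ -2402.7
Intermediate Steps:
g(a) = -5 (g(a) = 2 - 7 = -5)
v = 48
K(r, J) = √(J² + r²)
-2451 + K(v, g(-14)) = -2451 + √((-5)² + 48²) = -2451 + √(25 + 2304) = -2451 + √2329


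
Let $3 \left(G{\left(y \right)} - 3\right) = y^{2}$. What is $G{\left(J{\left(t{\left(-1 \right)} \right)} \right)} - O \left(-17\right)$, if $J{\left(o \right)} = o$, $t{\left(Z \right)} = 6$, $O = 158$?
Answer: $2701$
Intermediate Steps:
$G{\left(y \right)} = 3 + \frac{y^{2}}{3}$
$G{\left(J{\left(t{\left(-1 \right)} \right)} \right)} - O \left(-17\right) = \left(3 + \frac{6^{2}}{3}\right) - 158 \left(-17\right) = \left(3 + \frac{1}{3} \cdot 36\right) - -2686 = \left(3 + 12\right) + 2686 = 15 + 2686 = 2701$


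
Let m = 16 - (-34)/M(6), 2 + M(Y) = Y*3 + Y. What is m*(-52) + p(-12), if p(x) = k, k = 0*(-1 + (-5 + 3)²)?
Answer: -10036/11 ≈ -912.36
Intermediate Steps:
M(Y) = -2 + 4*Y (M(Y) = -2 + (Y*3 + Y) = -2 + (3*Y + Y) = -2 + 4*Y)
m = 193/11 (m = 16 - (-34)/(-2 + 4*6) = 16 - (-34)/(-2 + 24) = 16 - (-34)/22 = 16 - 1*(-17/11) = 16 + 17/11 = 193/11 ≈ 17.545)
k = 0 (k = 0*(-1 + (-2)²) = 0*(-1 + 4) = 0*3 = 0)
p(x) = 0
m*(-52) + p(-12) = (193/11)*(-52) + 0 = -10036/11 + 0 = -10036/11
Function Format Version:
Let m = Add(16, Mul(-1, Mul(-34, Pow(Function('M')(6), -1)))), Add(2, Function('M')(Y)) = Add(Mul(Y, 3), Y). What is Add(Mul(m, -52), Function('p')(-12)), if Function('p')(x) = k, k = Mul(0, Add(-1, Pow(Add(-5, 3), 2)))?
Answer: Rational(-10036, 11) ≈ -912.36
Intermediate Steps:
Function('M')(Y) = Add(-2, Mul(4, Y)) (Function('M')(Y) = Add(-2, Add(Mul(Y, 3), Y)) = Add(-2, Add(Mul(3, Y), Y)) = Add(-2, Mul(4, Y)))
m = Rational(193, 11) (m = Add(16, Mul(-1, Mul(-34, Pow(Add(-2, Mul(4, 6)), -1)))) = Add(16, Mul(-1, Mul(-34, Pow(Add(-2, 24), -1)))) = Add(16, Mul(-1, Mul(-34, Pow(22, -1)))) = Add(16, Mul(-1, Mul(-34, Rational(1, 22)))) = Add(16, Mul(-1, Rational(-17, 11))) = Add(16, Rational(17, 11)) = Rational(193, 11) ≈ 17.545)
k = 0 (k = Mul(0, Add(-1, Pow(-2, 2))) = Mul(0, Add(-1, 4)) = Mul(0, 3) = 0)
Function('p')(x) = 0
Add(Mul(m, -52), Function('p')(-12)) = Add(Mul(Rational(193, 11), -52), 0) = Add(Rational(-10036, 11), 0) = Rational(-10036, 11)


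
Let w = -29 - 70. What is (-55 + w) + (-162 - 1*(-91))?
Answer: -225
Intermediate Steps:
w = -99
(-55 + w) + (-162 - 1*(-91)) = (-55 - 99) + (-162 - 1*(-91)) = -154 + (-162 + 91) = -154 - 71 = -225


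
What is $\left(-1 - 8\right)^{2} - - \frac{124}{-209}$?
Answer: $\frac{16805}{209} \approx 80.407$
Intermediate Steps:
$\left(-1 - 8\right)^{2} - - \frac{124}{-209} = \left(-9\right)^{2} - \left(-124\right) \left(- \frac{1}{209}\right) = 81 - \frac{124}{209} = \frac{16805}{209}$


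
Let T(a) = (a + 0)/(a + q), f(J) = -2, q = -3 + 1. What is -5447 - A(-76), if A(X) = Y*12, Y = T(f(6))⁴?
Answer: -21791/4 ≈ -5447.8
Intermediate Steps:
q = -2
T(a) = a/(-2 + a) (T(a) = (a + 0)/(a - 2) = a/(-2 + a))
Y = 1/16 (Y = (-2/(-2 - 2))⁴ = (-2/(-4))⁴ = (-2*(-¼))⁴ = (½)⁴ = 1/16 ≈ 0.062500)
A(X) = ¾ (A(X) = (1/16)*12 = ¾)
-5447 - A(-76) = -5447 - 1*¾ = -5447 - ¾ = -21791/4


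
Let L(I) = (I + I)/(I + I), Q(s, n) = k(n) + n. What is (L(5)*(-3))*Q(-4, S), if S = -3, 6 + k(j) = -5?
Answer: 42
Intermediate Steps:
k(j) = -11 (k(j) = -6 - 5 = -11)
Q(s, n) = -11 + n
L(I) = 1 (L(I) = (2*I)/((2*I)) = (2*I)*(1/(2*I)) = 1)
(L(5)*(-3))*Q(-4, S) = (1*(-3))*(-11 - 3) = -3*(-14) = 42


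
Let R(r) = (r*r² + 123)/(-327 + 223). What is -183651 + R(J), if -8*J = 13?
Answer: -9779109227/53248 ≈ -1.8365e+5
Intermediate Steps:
J = -13/8 (J = -⅛*13 = -13/8 ≈ -1.6250)
R(r) = -123/104 - r³/104 (R(r) = (r³ + 123)/(-104) = (123 + r³)*(-1/104) = -123/104 - r³/104)
-183651 + R(J) = -183651 + (-123/104 - (-13/8)³/104) = -183651 + (-123/104 - 1/104*(-2197/512)) = -183651 + (-123/104 + 169/4096) = -183651 - 60779/53248 = -9779109227/53248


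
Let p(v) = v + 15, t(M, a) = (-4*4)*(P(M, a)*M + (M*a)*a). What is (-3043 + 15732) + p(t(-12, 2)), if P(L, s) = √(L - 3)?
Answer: 13472 + 192*I*√15 ≈ 13472.0 + 743.61*I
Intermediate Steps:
P(L, s) = √(-3 + L)
t(M, a) = -16*M*a² - 16*M*√(-3 + M) (t(M, a) = (-4*4)*(√(-3 + M)*M + (M*a)*a) = -16*(M*√(-3 + M) + M*a²) = -16*(M*a² + M*√(-3 + M)) = -16*M*a² - 16*M*√(-3 + M))
p(v) = 15 + v
(-3043 + 15732) + p(t(-12, 2)) = (-3043 + 15732) + (15 - 16*(-12)*(2² + √(-3 - 12))) = 12689 + (15 - 16*(-12)*(4 + √(-15))) = 12689 + (15 - 16*(-12)*(4 + I*√15)) = 12689 + (15 + (768 + 192*I*√15)) = 12689 + (783 + 192*I*√15) = 13472 + 192*I*√15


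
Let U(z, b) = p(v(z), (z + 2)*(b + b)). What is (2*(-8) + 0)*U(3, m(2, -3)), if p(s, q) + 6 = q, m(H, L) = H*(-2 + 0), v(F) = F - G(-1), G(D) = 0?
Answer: 736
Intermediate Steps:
v(F) = F (v(F) = F - 1*0 = F + 0 = F)
m(H, L) = -2*H (m(H, L) = H*(-2) = -2*H)
p(s, q) = -6 + q
U(z, b) = -6 + 2*b*(2 + z) (U(z, b) = -6 + (z + 2)*(b + b) = -6 + (2 + z)*(2*b) = -6 + 2*b*(2 + z))
(2*(-8) + 0)*U(3, m(2, -3)) = (2*(-8) + 0)*(-6 + 2*(-2*2)*(2 + 3)) = (-16 + 0)*(-6 + 2*(-4)*5) = -16*(-6 - 40) = -16*(-46) = 736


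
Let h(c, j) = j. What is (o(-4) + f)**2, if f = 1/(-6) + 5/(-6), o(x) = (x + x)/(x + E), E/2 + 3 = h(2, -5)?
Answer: 9/25 ≈ 0.36000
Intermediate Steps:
E = -16 (E = -6 + 2*(-5) = -6 - 10 = -16)
o(x) = 2*x/(-16 + x) (o(x) = (x + x)/(x - 16) = (2*x)/(-16 + x) = 2*x/(-16 + x))
f = -1 (f = 1*(-1/6) + 5*(-1/6) = -1/6 - 5/6 = -1)
(o(-4) + f)**2 = (2*(-4)/(-16 - 4) - 1)**2 = (2*(-4)/(-20) - 1)**2 = (2*(-4)*(-1/20) - 1)**2 = (2/5 - 1)**2 = (-3/5)**2 = 9/25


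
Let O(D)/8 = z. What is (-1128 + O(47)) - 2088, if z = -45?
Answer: -3576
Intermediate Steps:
O(D) = -360 (O(D) = 8*(-45) = -360)
(-1128 + O(47)) - 2088 = (-1128 - 360) - 2088 = -1488 - 2088 = -3576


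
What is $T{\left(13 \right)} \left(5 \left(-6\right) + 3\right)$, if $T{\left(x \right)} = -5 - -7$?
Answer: $-54$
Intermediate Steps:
$T{\left(x \right)} = 2$ ($T{\left(x \right)} = -5 + 7 = 2$)
$T{\left(13 \right)} \left(5 \left(-6\right) + 3\right) = 2 \left(5 \left(-6\right) + 3\right) = 2 \left(-30 + 3\right) = 2 \left(-27\right) = -54$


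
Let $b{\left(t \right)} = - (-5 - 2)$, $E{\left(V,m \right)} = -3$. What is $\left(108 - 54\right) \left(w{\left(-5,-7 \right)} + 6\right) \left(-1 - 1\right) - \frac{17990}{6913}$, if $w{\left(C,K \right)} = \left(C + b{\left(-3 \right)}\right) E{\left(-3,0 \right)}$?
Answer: $- \frac{17990}{6913} \approx -2.6023$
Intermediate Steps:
$b{\left(t \right)} = 7$ ($b{\left(t \right)} = \left(-1\right) \left(-7\right) = 7$)
$w{\left(C,K \right)} = -21 - 3 C$ ($w{\left(C,K \right)} = \left(C + 7\right) \left(-3\right) = \left(7 + C\right) \left(-3\right) = -21 - 3 C$)
$\left(108 - 54\right) \left(w{\left(-5,-7 \right)} + 6\right) \left(-1 - 1\right) - \frac{17990}{6913} = \left(108 - 54\right) \left(\left(-21 - -15\right) + 6\right) \left(-1 - 1\right) - \frac{17990}{6913} = 54 \left(\left(-21 + 15\right) + 6\right) \left(-2\right) - \frac{17990}{6913} = 54 \left(-6 + 6\right) \left(-2\right) - \frac{17990}{6913} = 54 \cdot 0 \left(-2\right) - \frac{17990}{6913} = 54 \cdot 0 - \frac{17990}{6913} = 0 - \frac{17990}{6913} = - \frac{17990}{6913}$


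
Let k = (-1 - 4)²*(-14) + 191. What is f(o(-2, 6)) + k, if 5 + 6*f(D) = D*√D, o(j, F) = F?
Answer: -959/6 + √6 ≈ -157.38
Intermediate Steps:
f(D) = -⅚ + D^(3/2)/6 (f(D) = -⅚ + (D*√D)/6 = -⅚ + D^(3/2)/6)
k = -159 (k = (-5)²*(-14) + 191 = 25*(-14) + 191 = -350 + 191 = -159)
f(o(-2, 6)) + k = (-⅚ + 6^(3/2)/6) - 159 = (-⅚ + (6*√6)/6) - 159 = (-⅚ + √6) - 159 = -959/6 + √6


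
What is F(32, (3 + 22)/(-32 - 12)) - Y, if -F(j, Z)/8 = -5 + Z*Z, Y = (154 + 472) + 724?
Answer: -317645/242 ≈ -1312.6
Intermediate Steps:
Y = 1350 (Y = 626 + 724 = 1350)
F(j, Z) = 40 - 8*Z² (F(j, Z) = -8*(-5 + Z*Z) = -8*(-5 + Z²) = 40 - 8*Z²)
F(32, (3 + 22)/(-32 - 12)) - Y = (40 - 8*(3 + 22)²/(-32 - 12)²) - 1*1350 = (40 - 8*(25/(-44))²) - 1350 = (40 - 8*(25*(-1/44))²) - 1350 = (40 - 8*(-25/44)²) - 1350 = (40 - 8*625/1936) - 1350 = (40 - 625/242) - 1350 = 9055/242 - 1350 = -317645/242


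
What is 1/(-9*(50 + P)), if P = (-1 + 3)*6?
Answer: -1/558 ≈ -0.0017921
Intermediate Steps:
P = 12 (P = 2*6 = 12)
1/(-9*(50 + P)) = 1/(-9*(50 + 12)) = 1/(-9*62) = 1/(-558) = -1/558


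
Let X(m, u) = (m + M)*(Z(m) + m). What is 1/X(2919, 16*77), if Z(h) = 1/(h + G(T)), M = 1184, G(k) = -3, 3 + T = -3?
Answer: 2916/34923935915 ≈ 8.3496e-8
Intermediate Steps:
T = -6 (T = -3 - 3 = -6)
Z(h) = 1/(-3 + h) (Z(h) = 1/(h - 3) = 1/(-3 + h))
X(m, u) = (1184 + m)*(m + 1/(-3 + m)) (X(m, u) = (m + 1184)*(1/(-3 + m) + m) = (1184 + m)*(m + 1/(-3 + m)))
1/X(2919, 16*77) = 1/((1184 + 2919 + 2919*(-3 + 2919)*(1184 + 2919))/(-3 + 2919)) = 1/((1184 + 2919 + 2919*2916*4103)/2916) = 1/((1184 + 2919 + 34923931812)/2916) = 1/((1/2916)*34923935915) = 1/(34923935915/2916) = 2916/34923935915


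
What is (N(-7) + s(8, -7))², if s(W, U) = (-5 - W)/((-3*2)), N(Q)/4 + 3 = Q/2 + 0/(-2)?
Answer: 20449/36 ≈ 568.03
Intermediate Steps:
N(Q) = -12 + 2*Q (N(Q) = -12 + 4*(Q/2 + 0/(-2)) = -12 + 4*(Q*(½) + 0*(-½)) = -12 + 4*(Q/2 + 0) = -12 + 4*(Q/2) = -12 + 2*Q)
s(W, U) = ⅚ + W/6 (s(W, U) = (-5 - W)/(-6) = -(-5 - W)/6 = ⅚ + W/6)
(N(-7) + s(8, -7))² = ((-12 + 2*(-7)) + (⅚ + (⅙)*8))² = ((-12 - 14) + (⅚ + 4/3))² = (-26 + 13/6)² = (-143/6)² = 20449/36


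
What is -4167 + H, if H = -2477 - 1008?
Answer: -7652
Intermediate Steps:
H = -3485
-4167 + H = -4167 - 3485 = -7652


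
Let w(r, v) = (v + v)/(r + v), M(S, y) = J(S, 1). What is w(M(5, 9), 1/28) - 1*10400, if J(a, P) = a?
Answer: -1466398/141 ≈ -10400.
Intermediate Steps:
M(S, y) = S
w(r, v) = 2*v/(r + v) (w(r, v) = (2*v)/(r + v) = 2*v/(r + v))
w(M(5, 9), 1/28) - 1*10400 = 2/(28*(5 + 1/28)) - 1*10400 = 2*(1/28)/(5 + 1/28) - 10400 = 2*(1/28)/(141/28) - 10400 = 2*(1/28)*(28/141) - 10400 = 2/141 - 10400 = -1466398/141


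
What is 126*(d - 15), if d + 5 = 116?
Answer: 12096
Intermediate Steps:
d = 111 (d = -5 + 116 = 111)
126*(d - 15) = 126*(111 - 15) = 126*96 = 12096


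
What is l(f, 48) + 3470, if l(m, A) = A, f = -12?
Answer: 3518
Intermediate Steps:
l(f, 48) + 3470 = 48 + 3470 = 3518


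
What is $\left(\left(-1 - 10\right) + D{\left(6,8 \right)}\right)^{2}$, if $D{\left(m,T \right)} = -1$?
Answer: $144$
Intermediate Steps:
$\left(\left(-1 - 10\right) + D{\left(6,8 \right)}\right)^{2} = \left(\left(-1 - 10\right) - 1\right)^{2} = \left(-11 - 1\right)^{2} = \left(-12\right)^{2} = 144$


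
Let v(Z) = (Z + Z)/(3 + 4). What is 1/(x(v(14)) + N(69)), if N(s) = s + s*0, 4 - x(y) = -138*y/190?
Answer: 95/7211 ≈ 0.013174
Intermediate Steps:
v(Z) = 2*Z/7 (v(Z) = (2*Z)/7 = (2*Z)*(⅐) = 2*Z/7)
x(y) = 4 + 69*y/95 (x(y) = 4 - (-138)/(190/y) = 4 - (-138)*y/190 = 4 - (-69)*y/95 = 4 + 69*y/95)
N(s) = s (N(s) = s + 0 = s)
1/(x(v(14)) + N(69)) = 1/((4 + 69*((2/7)*14)/95) + 69) = 1/((4 + (69/95)*4) + 69) = 1/((4 + 276/95) + 69) = 1/(656/95 + 69) = 1/(7211/95) = 95/7211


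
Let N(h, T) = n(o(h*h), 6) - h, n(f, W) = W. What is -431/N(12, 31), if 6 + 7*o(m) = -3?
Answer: 431/6 ≈ 71.833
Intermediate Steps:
o(m) = -9/7 (o(m) = -6/7 + (1/7)*(-3) = -6/7 - 3/7 = -9/7)
N(h, T) = 6 - h
-431/N(12, 31) = -431/(6 - 1*12) = -431/(6 - 12) = -431/(-6) = -431*(-1/6) = 431/6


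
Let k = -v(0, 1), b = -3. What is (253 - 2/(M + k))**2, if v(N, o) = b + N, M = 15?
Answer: 5180176/81 ≈ 63953.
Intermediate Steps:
v(N, o) = -3 + N
k = 3 (k = -(-3 + 0) = -1*(-3) = 3)
(253 - 2/(M + k))**2 = (253 - 2/(15 + 3))**2 = (253 - 2/18)**2 = (253 + (1/18)*(-2))**2 = (253 - 1/9)**2 = (2276/9)**2 = 5180176/81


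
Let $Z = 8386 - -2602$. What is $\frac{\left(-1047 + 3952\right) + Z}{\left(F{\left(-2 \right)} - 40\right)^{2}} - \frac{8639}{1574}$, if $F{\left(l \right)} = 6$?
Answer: $\frac{5940449}{909772} \approx 6.5296$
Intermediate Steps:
$Z = 10988$ ($Z = 8386 + 2602 = 10988$)
$\frac{\left(-1047 + 3952\right) + Z}{\left(F{\left(-2 \right)} - 40\right)^{2}} - \frac{8639}{1574} = \frac{\left(-1047 + 3952\right) + 10988}{\left(6 - 40\right)^{2}} - \frac{8639}{1574} = \frac{2905 + 10988}{\left(-34\right)^{2}} - \frac{8639}{1574} = \frac{13893}{1156} - \frac{8639}{1574} = \frac{5940449}{909772}$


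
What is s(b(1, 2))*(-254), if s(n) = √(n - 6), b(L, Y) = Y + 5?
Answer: -254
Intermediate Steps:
b(L, Y) = 5 + Y
s(n) = √(-6 + n)
s(b(1, 2))*(-254) = √(-6 + (5 + 2))*(-254) = √(-6 + 7)*(-254) = √1*(-254) = 1*(-254) = -254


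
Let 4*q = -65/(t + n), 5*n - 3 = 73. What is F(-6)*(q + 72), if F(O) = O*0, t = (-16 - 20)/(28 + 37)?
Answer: 0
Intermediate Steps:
n = 76/5 (n = ⅗ + (⅕)*73 = ⅗ + 73/5 = 76/5 ≈ 15.200)
t = -36/65 ≈ -0.55385
F(O) = 0
q = -4225/3808 (q = (-65/(-36/65 + 76/5))/4 = (-65/952/65)/4 = (-65*65/952)/4 = (¼)*(-4225/952) = -4225/3808 ≈ -1.1095)
F(-6)*(q + 72) = 0*(-4225/3808 + 72) = 0*(269951/3808) = 0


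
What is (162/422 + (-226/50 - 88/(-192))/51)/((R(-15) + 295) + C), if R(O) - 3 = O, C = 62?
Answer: 1964393/2227527000 ≈ 0.00088187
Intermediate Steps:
R(O) = 3 + O
(162/422 + (-226/50 - 88/(-192))/51)/((R(-15) + 295) + C) = (162/422 + (-226/50 - 88/(-192))/51)/(((3 - 15) + 295) + 62) = (162*(1/422) + (-226*1/50 - 88*(-1/192))*(1/51))/((-12 + 295) + 62) = (81/211 + (-113/25 + 11/24)*(1/51))/(283 + 62) = (81/211 - 2437/600*1/51)/345 = (81/211 - 2437/30600)*(1/345) = (1964393/6456600)*(1/345) = 1964393/2227527000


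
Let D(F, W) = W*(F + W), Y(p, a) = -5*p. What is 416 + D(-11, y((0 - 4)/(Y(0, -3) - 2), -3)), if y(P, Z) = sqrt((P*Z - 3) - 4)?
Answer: 403 - 11*I*sqrt(13) ≈ 403.0 - 39.661*I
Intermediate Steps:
y(P, Z) = sqrt(-7 + P*Z) (y(P, Z) = sqrt((-3 + P*Z) - 4) = sqrt(-7 + P*Z))
416 + D(-11, y((0 - 4)/(Y(0, -3) - 2), -3)) = 416 + sqrt(-7 + ((0 - 4)/(-5*0 - 2))*(-3))*(-11 + sqrt(-7 + ((0 - 4)/(-5*0 - 2))*(-3))) = 416 + sqrt(-7 - 4/(0 - 2)*(-3))*(-11 + sqrt(-7 - 4/(0 - 2)*(-3))) = 416 + sqrt(-7 - 4/(-2)*(-3))*(-11 + sqrt(-7 - 4/(-2)*(-3))) = 416 + sqrt(-7 - 4*(-1/2)*(-3))*(-11 + sqrt(-7 - 4*(-1/2)*(-3))) = 416 + sqrt(-7 + 2*(-3))*(-11 + sqrt(-7 + 2*(-3))) = 416 + sqrt(-7 - 6)*(-11 + sqrt(-7 - 6)) = 416 + sqrt(-13)*(-11 + sqrt(-13)) = 416 + (I*sqrt(13))*(-11 + I*sqrt(13)) = 416 + I*sqrt(13)*(-11 + I*sqrt(13))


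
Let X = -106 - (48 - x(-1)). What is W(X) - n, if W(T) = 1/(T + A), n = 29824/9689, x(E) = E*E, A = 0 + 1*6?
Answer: -4393817/1424283 ≈ -3.0849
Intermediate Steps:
A = 6 (A = 0 + 6 = 6)
x(E) = E²
X = -153 (X = -106 - (48 - 1*(-1)²) = -106 - (48 - 1*1) = -106 - (48 - 1) = -106 - 1*47 = -106 - 47 = -153)
n = 29824/9689 (n = 29824*(1/9689) = 29824/9689 ≈ 3.0781)
W(T) = 1/(6 + T) (W(T) = 1/(T + 6) = 1/(6 + T))
W(X) - n = 1/(6 - 153) - 1*29824/9689 = 1/(-147) - 29824/9689 = -1/147 - 29824/9689 = -4393817/1424283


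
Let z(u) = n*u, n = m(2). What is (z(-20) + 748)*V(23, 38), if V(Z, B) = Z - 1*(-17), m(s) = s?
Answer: 28320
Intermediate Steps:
n = 2
V(Z, B) = 17 + Z (V(Z, B) = Z + 17 = 17 + Z)
z(u) = 2*u
(z(-20) + 748)*V(23, 38) = (2*(-20) + 748)*(17 + 23) = (-40 + 748)*40 = 708*40 = 28320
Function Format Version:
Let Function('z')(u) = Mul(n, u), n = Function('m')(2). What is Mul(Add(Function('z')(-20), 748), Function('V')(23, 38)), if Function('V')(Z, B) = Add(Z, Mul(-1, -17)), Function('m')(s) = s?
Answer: 28320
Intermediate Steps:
n = 2
Function('V')(Z, B) = Add(17, Z) (Function('V')(Z, B) = Add(Z, 17) = Add(17, Z))
Function('z')(u) = Mul(2, u)
Mul(Add(Function('z')(-20), 748), Function('V')(23, 38)) = Mul(Add(Mul(2, -20), 748), Add(17, 23)) = Mul(Add(-40, 748), 40) = Mul(708, 40) = 28320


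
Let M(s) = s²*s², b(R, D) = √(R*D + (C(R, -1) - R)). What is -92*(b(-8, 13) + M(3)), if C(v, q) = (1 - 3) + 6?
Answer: -7452 - 184*I*√23 ≈ -7452.0 - 882.43*I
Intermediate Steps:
C(v, q) = 4 (C(v, q) = -2 + 6 = 4)
b(R, D) = √(4 - R + D*R) (b(R, D) = √(R*D + (4 - R)) = √(D*R + (4 - R)) = √(4 - R + D*R))
M(s) = s⁴
-92*(b(-8, 13) + M(3)) = -92*(√(4 - 1*(-8) + 13*(-8)) + 3⁴) = -92*(√(4 + 8 - 104) + 81) = -92*(√(-92) + 81) = -92*(2*I*√23 + 81) = -92*(81 + 2*I*√23) = -7452 - 184*I*√23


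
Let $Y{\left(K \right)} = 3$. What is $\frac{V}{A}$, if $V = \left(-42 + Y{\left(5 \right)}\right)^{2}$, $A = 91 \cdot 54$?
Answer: $\frac{13}{42} \approx 0.30952$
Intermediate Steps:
$A = 4914$
$V = 1521$ ($V = \left(-42 + 3\right)^{2} = \left(-39\right)^{2} = 1521$)
$\frac{V}{A} = \frac{1521}{4914} = 1521 \cdot \frac{1}{4914} = \frac{13}{42}$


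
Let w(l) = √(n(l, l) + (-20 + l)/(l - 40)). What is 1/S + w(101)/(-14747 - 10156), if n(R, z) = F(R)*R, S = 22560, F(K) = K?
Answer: 1/22560 - √37962862/1519083 ≈ -0.0040117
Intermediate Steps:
n(R, z) = R² (n(R, z) = R*R = R²)
w(l) = √(l² + (-20 + l)/(-40 + l)) (w(l) = √(l² + (-20 + l)/(l - 40)) = √(l² + (-20 + l)/(-40 + l)))
1/S + w(101)/(-14747 - 10156) = 1/22560 + √((-20 + 101 + 101²*(-40 + 101))/(-40 + 101))/(-14747 - 10156) = 1/22560 + √((-20 + 101 + 10201*61)/61)/(-24903) = 1/22560 + √((-20 + 101 + 622261)/61)*(-1/24903) = 1/22560 + √((1/61)*622342)*(-1/24903) = 1/22560 + √(622342/61)*(-1/24903) = 1/22560 + (√37962862/61)*(-1/24903) = 1/22560 - √37962862/1519083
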